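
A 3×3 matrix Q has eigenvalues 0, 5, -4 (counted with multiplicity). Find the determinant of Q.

0

det(Q) is the product of the eigenvalues: (0) · (5) · (-4) = 0.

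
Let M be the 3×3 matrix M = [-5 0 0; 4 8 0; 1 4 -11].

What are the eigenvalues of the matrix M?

-11, -5, 8

M is lower triangular, so its eigenvalues are the diagonal entries.
Diagonal: -5, 8, -11.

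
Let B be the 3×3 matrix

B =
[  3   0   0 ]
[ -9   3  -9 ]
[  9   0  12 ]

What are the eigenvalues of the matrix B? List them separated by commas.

Set up det(sI - B) = 0.
Expanding the 3×3 determinant: p(s) = s^3 - 18s^2 + 81s - 108.
Since p(3) = 0, s = 3 is a root.
Dividing by (s - 3) leaves s^2 - 15s + 36.
The quadratic factors as (s - 3)·(s - 12).
Eigenvalues: 3, 3, 12.

3, 3, 12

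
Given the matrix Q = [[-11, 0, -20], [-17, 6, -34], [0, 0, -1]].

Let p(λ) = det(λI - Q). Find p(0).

-66

p(0) = det(0·I − Q) = det(−Q) = (−1)^3·det(Q).
det(Q) = 66, so p(0) = -66.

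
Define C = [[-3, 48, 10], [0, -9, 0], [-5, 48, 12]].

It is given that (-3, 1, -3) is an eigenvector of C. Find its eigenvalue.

Compute Cv: C·(-3, 1, -3) = (27, -9, 27).
Since Cv = λv, compare component 1: 27 = λ·-3, so λ = -9.

-9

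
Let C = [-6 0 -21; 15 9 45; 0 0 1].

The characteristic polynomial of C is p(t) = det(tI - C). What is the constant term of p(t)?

p(t) = t^3 - 4t^2 - 51t + 54.
The constant term is 54.

54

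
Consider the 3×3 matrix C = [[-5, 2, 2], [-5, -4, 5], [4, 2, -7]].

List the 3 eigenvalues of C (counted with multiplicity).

Compute the characteristic polynomial p(lambda) = det(lambda·I - C).
Cofactor expansion gives p(lambda) = lambda^3 + 16·lambda^2 + 75·lambda + 108.
Try lambda = -3: p(-3) = 0, so -3 is a root.
Dividing by (lambda + 3) leaves lambda^2 + 13·lambda + 36.
The quadratic factors as (lambda + 9)·(lambda + 4).
Eigenvalues: -9, -4, -3.

-9, -4, -3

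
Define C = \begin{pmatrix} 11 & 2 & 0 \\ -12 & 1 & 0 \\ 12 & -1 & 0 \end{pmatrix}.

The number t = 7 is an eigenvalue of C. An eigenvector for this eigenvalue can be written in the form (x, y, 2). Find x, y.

We need (C - 7I)v = 0.
C - 7I = [[4, 2, 0], [-12, -6, 0], [12, -1, -7]].
Row 1: (4)·x + (2)·y + (0)·2 = 0
Row 2: (-12)·x + (-6)·y + (0)·2 = 0
Row 3: (12)·x + (-1)·y + (-7)·2 = 0
Solving gives x = 1, y = -2.
Check: C·(1, -2, 2) = (7, -14, 14) = 7·(1, -2, 2).

1, -2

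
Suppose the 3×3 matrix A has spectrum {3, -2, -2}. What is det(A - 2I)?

If A has eigenvalues 3, -2, -2, then A - 2I has eigenvalues 1, -4, -4.
det(A - 2I) = (1) · (-4) · (-4) = 16.

16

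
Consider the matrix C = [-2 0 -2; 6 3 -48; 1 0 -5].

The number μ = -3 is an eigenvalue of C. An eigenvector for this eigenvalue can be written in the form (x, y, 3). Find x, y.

6, 18

We need (C + 3I)v = 0.
C + 3I = [[1, 0, -2], [6, 6, -48], [1, 0, -2]].
Row 1: (1)·x + (0)·y + (-2)·3 = 0
Row 2: (6)·x + (6)·y + (-48)·3 = 0
Row 3: (1)·x + (0)·y + (-2)·3 = 0
Solving gives x = 6, y = 18.
Check: C·(6, 18, 3) = (-18, -54, -9) = -3·(6, 18, 3).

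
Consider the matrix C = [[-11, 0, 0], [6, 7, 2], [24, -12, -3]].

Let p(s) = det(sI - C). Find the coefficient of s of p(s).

-41

p(s) = s^3 + 7s^2 - 41s + 33.
The coefficient of s is -41.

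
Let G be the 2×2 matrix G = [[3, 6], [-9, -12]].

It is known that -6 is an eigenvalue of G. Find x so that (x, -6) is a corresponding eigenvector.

4

We need (G + 6I)v = 0.
G + 6I = [[9, 6], [-9, -6]].
Row 1: (9)·x + (6)·-6 = 0
Row 2: (-9)·x + (-6)·-6 = 0
Solving gives x = 4.
Check: G·(4, -6) = (-24, 36) = -6·(4, -6).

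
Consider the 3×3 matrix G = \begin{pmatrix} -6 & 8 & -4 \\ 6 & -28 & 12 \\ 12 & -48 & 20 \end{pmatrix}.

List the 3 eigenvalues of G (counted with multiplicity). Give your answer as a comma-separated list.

Set up det(lambda·I - G) = 0.
Expanding along the first row, p(lambda) = lambda^3 + 14·lambda^2 + 64·lambda + 96.
Try lambda = -4: p(-4) = 0, so -4 is a root.
Dividing by (lambda + 4) leaves lambda^2 + 10·lambda + 24.
The quadratic factors as (lambda + 6)·(lambda + 4).
Eigenvalues: -6, -4, -4.

-6, -4, -4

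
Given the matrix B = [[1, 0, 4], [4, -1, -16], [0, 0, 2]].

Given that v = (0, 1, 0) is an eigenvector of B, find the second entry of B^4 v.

1

First find the eigenvalue: Bv = (0, -1, 0) = -1·(0, 1, 0), so λ = -1.
Then B^4 v = λ^4·v = (-1)^4·(0, 1, 0) = 1·(0, 1, 0) = (0, 1, 0).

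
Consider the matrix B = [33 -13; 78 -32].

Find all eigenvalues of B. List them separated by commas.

-6, 7

det(B - tI) = (33 - t)(-32 - t) - (-13)·(78) = t^2 - t - 42.
This factors as (t + 6)·(t - 7) = 0.
Eigenvalues: -6, 7.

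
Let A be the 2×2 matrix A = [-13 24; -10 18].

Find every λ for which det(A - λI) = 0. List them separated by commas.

det(A - lambda·I) = (-13 - lambda)(18 - lambda) - (24)·(-10) = lambda^2 - 5·lambda + 6.
This factors as (lambda - 2)·(lambda - 3) = 0.
Eigenvalues: 2, 3.

2, 3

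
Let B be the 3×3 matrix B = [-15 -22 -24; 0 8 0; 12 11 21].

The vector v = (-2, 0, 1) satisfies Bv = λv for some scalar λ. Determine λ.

-3

Compute Bv: B·(-2, 0, 1) = (6, 0, -3).
Since Bv = λv, compare component 1: 6 = λ·-2, so λ = -3.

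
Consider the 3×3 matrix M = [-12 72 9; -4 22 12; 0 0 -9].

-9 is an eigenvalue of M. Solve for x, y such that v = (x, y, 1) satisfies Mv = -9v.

3, 0

We need (M + 9I)v = 0.
M + 9I = [[-3, 72, 9], [-4, 31, 12], [0, 0, 0]].
Row 1: (-3)·x + (72)·y + (9)·1 = 0
Row 2: (-4)·x + (31)·y + (12)·1 = 0
Row 3: (0)·x + (0)·y + (0)·1 = 0
Solving gives x = 3, y = 0.
Check: M·(3, 0, 1) = (-27, 0, -9) = -9·(3, 0, 1).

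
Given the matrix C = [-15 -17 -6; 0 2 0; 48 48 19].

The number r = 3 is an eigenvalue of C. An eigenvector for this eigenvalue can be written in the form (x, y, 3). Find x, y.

We need (C - 3I)v = 0.
C - 3I = [[-18, -17, -6], [0, -1, 0], [48, 48, 16]].
Row 1: (-18)·x + (-17)·y + (-6)·3 = 0
Row 2: (0)·x + (-1)·y + (0)·3 = 0
Row 3: (48)·x + (48)·y + (16)·3 = 0
Solving gives x = -1, y = 0.
Check: C·(-1, 0, 3) = (-3, 0, 9) = 3·(-1, 0, 3).

-1, 0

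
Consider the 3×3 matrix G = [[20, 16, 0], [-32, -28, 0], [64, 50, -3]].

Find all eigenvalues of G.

-12, -3, 4

Set up det(sI - G) = 0.
Expanding the 3×3 determinant: p(s) = s^3 + 11s^2 - 24s - 144.
Rational-root test: s = -3 gives p(-3) = 0.
Factor out (s + 3): p(s) = (s + 3)·(s^2 + 8s - 48).
The quadratic factors as (s + 12)·(s - 4).
Eigenvalues: -12, -3, 4.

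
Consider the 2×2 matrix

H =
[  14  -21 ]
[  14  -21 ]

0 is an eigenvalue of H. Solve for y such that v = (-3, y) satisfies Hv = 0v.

-2

We need (H)v = 0.
H = [[14, -21], [14, -21]].
Row 1: (14)·-3 + (-21)·y = 0
Row 2: (14)·-3 + (-21)·y = 0
Solving gives y = -2.
Check: H·(-3, -2) = (0, 0) = 0·(-3, -2).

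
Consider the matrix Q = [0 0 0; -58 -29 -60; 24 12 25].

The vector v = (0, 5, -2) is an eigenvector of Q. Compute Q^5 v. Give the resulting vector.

First find the eigenvalue: Qv = (0, -25, 10) = -5·(0, 5, -2), so λ = -5.
Then Q^5 v = λ^5·v = (-5)^5·(0, 5, -2) = -3125·(0, 5, -2) = (0, -15625, 6250).

(0, -15625, 6250)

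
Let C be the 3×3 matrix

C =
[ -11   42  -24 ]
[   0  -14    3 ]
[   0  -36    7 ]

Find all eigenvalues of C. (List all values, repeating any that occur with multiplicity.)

Compute the characteristic polynomial p(r) = det(rI - C).
Expanding the 3×3 determinant: p(r) = r^3 + 18r^2 + 87r + 110.
Try r = -2: p(-2) = 0, so -2 is a root.
Dividing by (r + 2) leaves r^2 + 16r + 55.
The quadratic factors as (r + 11)·(r + 5).
Eigenvalues: -11, -5, -2.

-11, -5, -2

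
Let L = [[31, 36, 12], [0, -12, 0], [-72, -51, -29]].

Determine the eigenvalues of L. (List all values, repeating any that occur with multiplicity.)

-12, -5, 7

The characteristic polynomial is p(λ) = det(λI - L).
Cofactor expansion gives p(λ) = λ^3 + 10λ^2 - 59λ - 420.
Try λ = 7: p(7) = 0, so 7 is a root.
Dividing by (λ - 7) leaves λ^2 + 17λ + 60.
The quadratic factors as (λ + 12)·(λ + 5).
Eigenvalues: -12, -5, 7.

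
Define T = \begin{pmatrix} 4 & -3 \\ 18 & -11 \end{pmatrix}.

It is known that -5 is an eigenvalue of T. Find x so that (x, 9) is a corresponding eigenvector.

3

We need (T + 5I)v = 0.
T + 5I = [[9, -3], [18, -6]].
Row 1: (9)·x + (-3)·9 = 0
Row 2: (18)·x + (-6)·9 = 0
Solving gives x = 3.
Check: T·(3, 9) = (-15, -45) = -5·(3, 9).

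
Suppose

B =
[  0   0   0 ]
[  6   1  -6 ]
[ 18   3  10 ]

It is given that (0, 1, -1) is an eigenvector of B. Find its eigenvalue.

Compute Bv: B·(0, 1, -1) = (0, 7, -7).
Since Bv = λv, compare component 2: 7 = λ·1, so λ = 7.

7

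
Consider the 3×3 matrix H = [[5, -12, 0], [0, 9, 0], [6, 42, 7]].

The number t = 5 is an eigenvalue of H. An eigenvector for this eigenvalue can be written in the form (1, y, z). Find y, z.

0, -3

We need (H - 5I)v = 0.
H - 5I = [[0, -12, 0], [0, 4, 0], [6, 42, 2]].
Row 1: (0)·1 + (-12)·y + (0)·z = 0
Row 2: (0)·1 + (4)·y + (0)·z = 0
Row 3: (6)·1 + (42)·y + (2)·z = 0
Solving gives y = 0, z = -3.
Check: H·(1, 0, -3) = (5, 0, -15) = 5·(1, 0, -3).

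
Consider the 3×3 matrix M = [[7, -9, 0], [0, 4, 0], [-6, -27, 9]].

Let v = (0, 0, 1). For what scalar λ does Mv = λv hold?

Compute Mv: M·(0, 0, 1) = (0, 0, 9).
Since Mv = λv, compare component 3: 9 = λ·1, so λ = 9.

9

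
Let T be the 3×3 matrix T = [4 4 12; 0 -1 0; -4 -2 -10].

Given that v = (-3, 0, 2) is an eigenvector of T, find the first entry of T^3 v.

First find the eigenvalue: Tv = (12, 0, -8) = -4·(-3, 0, 2), so λ = -4.
Then T^3 v = λ^3·v = (-4)^3·(-3, 0, 2) = -64·(-3, 0, 2) = (192, 0, -128).

192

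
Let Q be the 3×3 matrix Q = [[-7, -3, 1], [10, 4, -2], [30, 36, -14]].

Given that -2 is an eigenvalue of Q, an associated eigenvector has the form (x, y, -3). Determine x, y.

0, -1

We need (Q + 2I)v = 0.
Q + 2I = [[-5, -3, 1], [10, 6, -2], [30, 36, -12]].
Row 1: (-5)·x + (-3)·y + (1)·-3 = 0
Row 2: (10)·x + (6)·y + (-2)·-3 = 0
Row 3: (30)·x + (36)·y + (-12)·-3 = 0
Solving gives x = 0, y = -1.
Check: Q·(0, -1, -3) = (0, 2, 6) = -2·(0, -1, -3).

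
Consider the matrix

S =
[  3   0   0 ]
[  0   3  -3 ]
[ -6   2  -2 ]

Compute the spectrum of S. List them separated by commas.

The characteristic polynomial is p(μ) = det(μI - S).
Expanding along the first row, p(μ) = μ^3 - 4μ^2 + 3μ.
Rational-root test: μ = 0 gives p(0) = 0.
Factor out μ: p(μ) = μ·(μ^2 - 4μ + 3).
The quadratic factors as (μ - 1)·(μ - 3).
Eigenvalues: 0, 1, 3.

0, 1, 3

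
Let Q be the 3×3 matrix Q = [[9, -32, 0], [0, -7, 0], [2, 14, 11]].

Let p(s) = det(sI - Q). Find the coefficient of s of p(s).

-41

p(s) = s^3 - 13s^2 - 41s + 693.
The coefficient of s is -41.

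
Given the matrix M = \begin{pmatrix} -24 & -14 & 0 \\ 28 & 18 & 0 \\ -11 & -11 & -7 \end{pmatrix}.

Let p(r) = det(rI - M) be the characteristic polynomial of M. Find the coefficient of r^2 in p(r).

13

The coefficient of r^2 of det(rI - M) is −trace(M).
trace(M) = (-24) + (18) + (-7) = -13, so the coefficient is 13.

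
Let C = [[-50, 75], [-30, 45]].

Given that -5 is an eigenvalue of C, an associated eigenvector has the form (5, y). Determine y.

We need (C + 5I)v = 0.
C + 5I = [[-45, 75], [-30, 50]].
Row 1: (-45)·5 + (75)·y = 0
Row 2: (-30)·5 + (50)·y = 0
Solving gives y = 3.
Check: C·(5, 3) = (-25, -15) = -5·(5, 3).

3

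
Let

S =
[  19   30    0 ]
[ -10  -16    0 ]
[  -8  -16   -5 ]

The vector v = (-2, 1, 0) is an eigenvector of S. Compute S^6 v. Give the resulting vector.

(-8192, 4096, 0)

First find the eigenvalue: Sv = (-8, 4, 0) = 4·(-2, 1, 0), so λ = 4.
Then S^6 v = λ^6·v = 4^6·(-2, 1, 0) = 4096·(-2, 1, 0) = (-8192, 4096, 0).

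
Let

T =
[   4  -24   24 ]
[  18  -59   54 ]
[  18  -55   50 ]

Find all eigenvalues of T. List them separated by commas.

-5, -4, 4

Set up det(λI - T) = 0.
Expanding along the first row, p(λ) = λ^3 + 5λ^2 - 16λ - 80.
Rational-root test: λ = -4 gives p(-4) = 0.
Dividing by (λ + 4) leaves λ^2 + λ - 20.
The quadratic factors as (λ + 5)·(λ - 4).
Eigenvalues: -5, -4, 4.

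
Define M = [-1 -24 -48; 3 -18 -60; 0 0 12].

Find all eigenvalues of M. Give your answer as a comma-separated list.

-10, -9, 12

Set up det(λI - M) = 0.
Expanding the 3×3 determinant: p(λ) = λ^3 + 7λ^2 - 138λ - 1080.
Since p(12) = 0, λ = 12 is a root.
Dividing by (λ - 12) leaves λ^2 + 19λ + 90.
The quadratic factors as (λ + 10)·(λ + 9).
Eigenvalues: -10, -9, 12.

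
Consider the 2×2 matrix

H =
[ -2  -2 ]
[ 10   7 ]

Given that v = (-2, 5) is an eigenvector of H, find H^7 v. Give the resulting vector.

First find the eigenvalue: Hv = (-6, 15) = 3·(-2, 5), so λ = 3.
Then H^7 v = λ^7·v = 3^7·(-2, 5) = 2187·(-2, 5) = (-4374, 10935).

(-4374, 10935)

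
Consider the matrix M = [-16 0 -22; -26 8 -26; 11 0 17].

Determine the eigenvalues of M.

-5, 6, 8

Set up det(λI - M) = 0.
Expanding the 3×3 determinant: p(λ) = λ^3 - 9λ^2 - 22λ + 240.
Try λ = -5: p(-5) = 0, so -5 is a root.
Dividing by (λ + 5) leaves λ^2 - 14λ + 48.
The quadratic factors as (λ - 6)·(λ - 8).
Eigenvalues: -5, 6, 8.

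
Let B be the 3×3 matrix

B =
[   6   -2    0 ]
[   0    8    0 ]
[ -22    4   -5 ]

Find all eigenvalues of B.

The characteristic polynomial is p(μ) = det(μI - B).
Expanding the 3×3 determinant: p(μ) = μ^3 - 9μ^2 - 22μ + 240.
Since p(-5) = 0, μ = -5 is a root.
Dividing by (μ + 5) leaves μ^2 - 14μ + 48.
The quadratic factors as (μ - 6)·(μ - 8).
Eigenvalues: -5, 6, 8.

-5, 6, 8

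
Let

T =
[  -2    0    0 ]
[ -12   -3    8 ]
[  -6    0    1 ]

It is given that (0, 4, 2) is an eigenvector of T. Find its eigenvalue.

1

Compute Tv: T·(0, 4, 2) = (0, 4, 2).
Since Tv = λv, compare component 2: 4 = λ·4, so λ = 1.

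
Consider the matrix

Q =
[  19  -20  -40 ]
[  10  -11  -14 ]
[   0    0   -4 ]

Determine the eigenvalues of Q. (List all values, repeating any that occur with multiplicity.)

-4, -1, 9

The characteristic polynomial is p(λ) = det(λI - Q).
Expanding the 3×3 determinant: p(λ) = λ^3 - 4λ^2 - 41λ - 36.
Try λ = 9: p(9) = 0, so 9 is a root.
Dividing by (λ - 9) leaves λ^2 + 5λ + 4.
The quadratic factors as (λ + 4)·(λ + 1).
Eigenvalues: -4, -1, 9.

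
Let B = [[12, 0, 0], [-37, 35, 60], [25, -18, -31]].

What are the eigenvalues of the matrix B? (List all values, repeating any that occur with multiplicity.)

Compute the characteristic polynomial p(r) = det(rI - B).
Expanding along the first row, p(r) = r^3 - 16r^2 + 43r + 60.
Rational-root test: r = -1 gives p(-1) = 0.
Dividing by (r + 1) leaves r^2 - 17r + 60.
The quadratic factors as (r - 5)·(r - 12).
Eigenvalues: -1, 5, 12.

-1, 5, 12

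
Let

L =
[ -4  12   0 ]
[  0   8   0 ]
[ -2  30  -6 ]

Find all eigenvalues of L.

-6, -4, 8

Set up det(tI - L) = 0.
Cofactor expansion gives p(t) = t^3 + 2t^2 - 56t - 192.
Since p(-4) = 0, t = -4 is a root.
Dividing by (t + 4) leaves t^2 - 2t - 48.
The quadratic factors as (t + 6)·(t - 8).
Eigenvalues: -6, -4, 8.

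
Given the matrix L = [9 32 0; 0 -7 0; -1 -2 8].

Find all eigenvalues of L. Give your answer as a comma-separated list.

-7, 8, 9

The characteristic polynomial is p(λ) = det(λI - L).
Expanding the 3×3 determinant: p(λ) = λ^3 - 10λ^2 - 47λ + 504.
Try λ = -7: p(-7) = 0, so -7 is a root.
Factor out (λ + 7): p(λ) = (λ + 7)·(λ^2 - 17λ + 72).
The quadratic factors as (λ - 8)·(λ - 9).
Eigenvalues: -7, 8, 9.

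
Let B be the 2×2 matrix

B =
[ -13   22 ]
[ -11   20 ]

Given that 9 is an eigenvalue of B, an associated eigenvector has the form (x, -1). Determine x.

We need (B - 9I)v = 0.
B - 9I = [[-22, 22], [-11, 11]].
Row 1: (-22)·x + (22)·-1 = 0
Row 2: (-11)·x + (11)·-1 = 0
Solving gives x = -1.
Check: B·(-1, -1) = (-9, -9) = 9·(-1, -1).

-1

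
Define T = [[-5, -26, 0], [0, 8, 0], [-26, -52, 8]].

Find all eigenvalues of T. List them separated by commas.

Compute the characteristic polynomial p(s) = det(sI - T).
Expanding the 3×3 determinant: p(s) = s^3 - 11s^2 - 16s + 320.
Try s = -5: p(-5) = 0, so -5 is a root.
Factor out (s + 5): p(s) = (s + 5)·(s^2 - 16s + 64).
The quadratic factor is (s - 8)^2.
Eigenvalues: -5, 8, 8.

-5, 8, 8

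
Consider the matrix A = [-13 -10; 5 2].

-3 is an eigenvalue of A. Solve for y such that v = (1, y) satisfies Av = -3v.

-1

We need (A + 3I)v = 0.
A + 3I = [[-10, -10], [5, 5]].
Row 1: (-10)·1 + (-10)·y = 0
Row 2: (5)·1 + (5)·y = 0
Solving gives y = -1.
Check: A·(1, -1) = (-3, 3) = -3·(1, -1).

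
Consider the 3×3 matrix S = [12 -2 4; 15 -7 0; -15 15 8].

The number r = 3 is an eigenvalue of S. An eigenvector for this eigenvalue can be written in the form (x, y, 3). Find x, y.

We need (S - 3I)v = 0.
S - 3I = [[9, -2, 4], [15, -10, 0], [-15, 15, 5]].
Row 1: (9)·x + (-2)·y + (4)·3 = 0
Row 2: (15)·x + (-10)·y + (0)·3 = 0
Row 3: (-15)·x + (15)·y + (5)·3 = 0
Solving gives x = -2, y = -3.
Check: S·(-2, -3, 3) = (-6, -9, 9) = 3·(-2, -3, 3).

-2, -3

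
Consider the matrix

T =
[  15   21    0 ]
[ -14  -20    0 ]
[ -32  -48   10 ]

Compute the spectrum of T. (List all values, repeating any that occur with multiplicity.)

Set up det(tI - T) = 0.
Cofactor expansion gives p(t) = t^3 - 5t^2 - 56t + 60.
Since p(1) = 0, t = 1 is a root.
Dividing by (t - 1) leaves t^2 - 4t - 60.
The quadratic factors as (t + 6)·(t - 10).
Eigenvalues: -6, 1, 10.

-6, 1, 10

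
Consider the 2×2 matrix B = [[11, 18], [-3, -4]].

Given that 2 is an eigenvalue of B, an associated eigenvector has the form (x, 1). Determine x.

-2

We need (B - 2I)v = 0.
B - 2I = [[9, 18], [-3, -6]].
Row 1: (9)·x + (18)·1 = 0
Row 2: (-3)·x + (-6)·1 = 0
Solving gives x = -2.
Check: B·(-2, 1) = (-4, 2) = 2·(-2, 1).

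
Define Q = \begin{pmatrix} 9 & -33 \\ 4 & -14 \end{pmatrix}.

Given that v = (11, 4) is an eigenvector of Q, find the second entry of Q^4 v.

First find the eigenvalue: Qv = (-33, -12) = -3·(11, 4), so λ = -3.
Then Q^4 v = λ^4·v = (-3)^4·(11, 4) = 81·(11, 4) = (891, 324).

324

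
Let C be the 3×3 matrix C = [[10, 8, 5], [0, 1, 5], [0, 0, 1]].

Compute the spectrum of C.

C is upper triangular, so its eigenvalues are the diagonal entries.
Diagonal: 10, 1, 1.

1, 1, 10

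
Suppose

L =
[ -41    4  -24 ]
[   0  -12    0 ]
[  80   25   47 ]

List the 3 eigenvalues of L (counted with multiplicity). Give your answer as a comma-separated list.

The characteristic polynomial is p(λ) = det(λI - L).
Expanding along the first row, p(λ) = λ^3 + 6λ^2 - 79λ - 84.
Rational-root test: λ = 7 gives p(7) = 0.
Factor out (λ - 7): p(λ) = (λ - 7)·(λ^2 + 13λ + 12).
The quadratic factors as (λ + 12)·(λ + 1).
Eigenvalues: -12, -1, 7.

-12, -1, 7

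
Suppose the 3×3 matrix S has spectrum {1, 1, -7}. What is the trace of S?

-5

trace(S) is the sum of the eigenvalues: (1) + (1) + (-7) = -5.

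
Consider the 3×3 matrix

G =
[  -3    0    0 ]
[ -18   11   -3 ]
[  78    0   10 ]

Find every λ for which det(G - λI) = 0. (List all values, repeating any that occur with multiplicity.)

-3, 10, 11

The characteristic polynomial is p(λ) = det(λI - G).
Expanding the 3×3 determinant: p(λ) = λ^3 - 18λ^2 + 47λ + 330.
Since p(11) = 0, λ = 11 is a root.
Dividing by (λ - 11) leaves λ^2 - 7λ - 30.
The quadratic factors as (λ + 3)·(λ - 10).
Eigenvalues: -3, 10, 11.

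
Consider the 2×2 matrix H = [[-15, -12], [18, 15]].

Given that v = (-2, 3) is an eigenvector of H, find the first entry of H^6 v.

-1458

First find the eigenvalue: Hv = (-6, 9) = 3·(-2, 3), so λ = 3.
Then H^6 v = λ^6·v = 3^6·(-2, 3) = 729·(-2, 3) = (-1458, 2187).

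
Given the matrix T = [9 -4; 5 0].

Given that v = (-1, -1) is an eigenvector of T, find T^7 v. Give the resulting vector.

First find the eigenvalue: Tv = (-5, -5) = 5·(-1, -1), so λ = 5.
Then T^7 v = λ^7·v = 5^7·(-1, -1) = 78125·(-1, -1) = (-78125, -78125).

(-78125, -78125)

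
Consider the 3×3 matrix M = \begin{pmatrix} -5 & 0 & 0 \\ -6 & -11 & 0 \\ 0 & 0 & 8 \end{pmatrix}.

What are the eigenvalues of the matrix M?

M is lower triangular, so its eigenvalues are the diagonal entries.
Diagonal: -5, -11, 8.

-11, -5, 8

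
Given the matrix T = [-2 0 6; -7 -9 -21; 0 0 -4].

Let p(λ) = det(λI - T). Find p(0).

72

p(0) = det(0·I − T) = det(−T) = (−1)^3·det(T).
det(T) = -72, so p(0) = 72.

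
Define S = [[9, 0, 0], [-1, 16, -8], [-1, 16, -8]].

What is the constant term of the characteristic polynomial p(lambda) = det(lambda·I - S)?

p(0) = det(0·I − S) = det(−S) = (−1)^3·det(S).
det(S) = 0, so p(0) = 0.

0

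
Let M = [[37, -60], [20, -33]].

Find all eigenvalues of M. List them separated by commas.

det(M - μI) = (37 - μ)(-33 - μ) - (-60)·(20) = μ^2 - 4μ - 21.
This factors as (μ + 3)·(μ - 7) = 0.
Eigenvalues: -3, 7.

-3, 7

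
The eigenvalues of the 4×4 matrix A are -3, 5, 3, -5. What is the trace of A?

0

trace(A) is the sum of the eigenvalues: (-3) + (5) + (3) + (-5) = 0.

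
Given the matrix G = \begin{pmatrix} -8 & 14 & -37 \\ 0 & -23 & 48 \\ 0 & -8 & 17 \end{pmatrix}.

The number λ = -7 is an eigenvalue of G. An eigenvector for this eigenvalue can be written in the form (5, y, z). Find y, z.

We need (G + 7I)v = 0.
G + 7I = [[-1, 14, -37], [0, -16, 48], [0, -8, 24]].
Row 1: (-1)·5 + (14)·y + (-37)·z = 0
Row 2: (0)·5 + (-16)·y + (48)·z = 0
Row 3: (0)·5 + (-8)·y + (24)·z = 0
Solving gives y = 3, z = 1.
Check: G·(5, 3, 1) = (-35, -21, -7) = -7·(5, 3, 1).

3, 1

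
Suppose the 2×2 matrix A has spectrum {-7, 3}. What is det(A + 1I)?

-24

If A has eigenvalues -7, 3, then A + 1I has eigenvalues -6, 4.
det(A + 1I) = (-6) · (4) = -24.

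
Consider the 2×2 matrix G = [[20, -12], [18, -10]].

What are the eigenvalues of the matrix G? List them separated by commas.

2, 8

det(G - lambda·I) = (20 - lambda)(-10 - lambda) - (-12)·(18) = lambda^2 - 10·lambda + 16.
This factors as (lambda - 2)·(lambda - 8) = 0.
Eigenvalues: 2, 8.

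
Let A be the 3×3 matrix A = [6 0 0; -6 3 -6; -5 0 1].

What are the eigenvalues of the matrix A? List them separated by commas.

Compute the characteristic polynomial p(λ) = det(λI - A).
Cofactor expansion gives p(λ) = λ^3 - 10λ^2 + 27λ - 18.
Rational-root test: λ = 1 gives p(1) = 0.
Factor out (λ - 1): p(λ) = (λ - 1)·(λ^2 - 9λ + 18).
The quadratic factors as (λ - 3)·(λ - 6).
Eigenvalues: 1, 3, 6.

1, 3, 6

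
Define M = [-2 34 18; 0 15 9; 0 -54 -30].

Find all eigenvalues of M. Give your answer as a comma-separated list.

Set up det(lambda·I - M) = 0.
Expanding along the first row, p(lambda) = lambda^3 + 17·lambda^2 + 66·lambda + 72.
Rational-root test: lambda = -2 gives p(-2) = 0.
Dividing by (lambda + 2) leaves lambda^2 + 15·lambda + 36.
The quadratic factors as (lambda + 12)·(lambda + 3).
Eigenvalues: -12, -3, -2.

-12, -3, -2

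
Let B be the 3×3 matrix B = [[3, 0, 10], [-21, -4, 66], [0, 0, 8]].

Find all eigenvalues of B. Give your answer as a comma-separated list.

-4, 3, 8

Set up det(sI - B) = 0.
Expanding along the first row, p(s) = s^3 - 7s^2 - 20s + 96.
Rational-root test: s = 3 gives p(3) = 0.
Factor out (s - 3): p(s) = (s - 3)·(s^2 - 4s - 32).
The quadratic factors as (s + 4)·(s - 8).
Eigenvalues: -4, 3, 8.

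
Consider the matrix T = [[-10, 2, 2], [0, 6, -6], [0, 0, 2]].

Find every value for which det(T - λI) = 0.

-10, 2, 6

T is upper triangular, so its eigenvalues are the diagonal entries.
Diagonal: -10, 6, 2.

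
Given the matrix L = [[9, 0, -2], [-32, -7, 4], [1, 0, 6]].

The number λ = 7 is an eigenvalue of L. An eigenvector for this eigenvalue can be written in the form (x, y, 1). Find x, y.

1, -2

We need (L - 7I)v = 0.
L - 7I = [[2, 0, -2], [-32, -14, 4], [1, 0, -1]].
Row 1: (2)·x + (0)·y + (-2)·1 = 0
Row 2: (-32)·x + (-14)·y + (4)·1 = 0
Row 3: (1)·x + (0)·y + (-1)·1 = 0
Solving gives x = 1, y = -2.
Check: L·(1, -2, 1) = (7, -14, 7) = 7·(1, -2, 1).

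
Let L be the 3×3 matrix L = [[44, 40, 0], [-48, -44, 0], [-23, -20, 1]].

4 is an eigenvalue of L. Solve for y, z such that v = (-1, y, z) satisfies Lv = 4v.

We need (L - 4I)v = 0.
L - 4I = [[40, 40, 0], [-48, -48, 0], [-23, -20, -3]].
Row 1: (40)·-1 + (40)·y + (0)·z = 0
Row 2: (-48)·-1 + (-48)·y + (0)·z = 0
Row 3: (-23)·-1 + (-20)·y + (-3)·z = 0
Solving gives y = 1, z = 1.
Check: L·(-1, 1, 1) = (-4, 4, 4) = 4·(-1, 1, 1).

1, 1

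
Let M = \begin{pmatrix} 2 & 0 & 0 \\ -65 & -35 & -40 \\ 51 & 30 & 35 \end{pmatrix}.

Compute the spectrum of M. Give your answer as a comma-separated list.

-5, 2, 5

The characteristic polynomial is p(s) = det(sI - M).
Expanding the 3×3 determinant: p(s) = s^3 - 2s^2 - 25s + 50.
Try s = 2: p(2) = 0, so 2 is a root.
Factor out (s - 2): p(s) = (s - 2)·(s^2 - 25).
The quadratic factors as (s + 5)·(s - 5).
Eigenvalues: -5, 2, 5.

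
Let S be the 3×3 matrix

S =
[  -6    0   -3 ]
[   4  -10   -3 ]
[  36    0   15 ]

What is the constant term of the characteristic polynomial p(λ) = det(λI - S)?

180

p(0) = det(0·I − S) = det(−S) = (−1)^3·det(S).
det(S) = -180, so p(0) = 180.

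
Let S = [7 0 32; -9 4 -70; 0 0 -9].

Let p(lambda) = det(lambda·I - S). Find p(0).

252

p(0) = det(0·I − S) = det(−S) = (−1)^3·det(S).
det(S) = -252, so p(0) = 252.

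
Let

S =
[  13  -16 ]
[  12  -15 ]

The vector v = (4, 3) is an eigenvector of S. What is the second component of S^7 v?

3

First find the eigenvalue: Sv = (4, 3) = 1·(4, 3), so λ = 1.
Then S^7 v = λ^7·v = 1^7·(4, 3) = 1·(4, 3) = (4, 3).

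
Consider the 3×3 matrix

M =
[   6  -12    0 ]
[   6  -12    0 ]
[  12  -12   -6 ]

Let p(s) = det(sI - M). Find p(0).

p(0) = det(0·I − M) = det(−M) = (−1)^3·det(M).
det(M) = 0, so p(0) = 0.

0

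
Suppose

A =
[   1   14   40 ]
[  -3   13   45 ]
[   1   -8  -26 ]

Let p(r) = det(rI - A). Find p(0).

0

p(0) = det(0·I − A) = det(−A) = (−1)^3·det(A).
det(A) = 0, so p(0) = 0.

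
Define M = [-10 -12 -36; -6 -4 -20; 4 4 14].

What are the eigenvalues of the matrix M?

-2, 0, 2

Set up det(λI - M) = 0.
Cofactor expansion gives p(λ) = λ^3 - 4λ.
Since p(0) = 0, λ = 0 is a root.
Dividing by λ leaves λ^2 - 4.
The quadratic factors as (λ + 2)·(λ - 2).
Eigenvalues: -2, 0, 2.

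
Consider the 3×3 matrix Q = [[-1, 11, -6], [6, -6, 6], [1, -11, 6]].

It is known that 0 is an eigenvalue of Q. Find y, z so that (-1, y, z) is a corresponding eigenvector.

1, 2

We need (Q)v = 0.
Q = [[-1, 11, -6], [6, -6, 6], [1, -11, 6]].
Row 1: (-1)·-1 + (11)·y + (-6)·z = 0
Row 2: (6)·-1 + (-6)·y + (6)·z = 0
Row 3: (1)·-1 + (-11)·y + (6)·z = 0
Solving gives y = 1, z = 2.
Check: Q·(-1, 1, 2) = (0, 0, 0) = 0·(-1, 1, 2).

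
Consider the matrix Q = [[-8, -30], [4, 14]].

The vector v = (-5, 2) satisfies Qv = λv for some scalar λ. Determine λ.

4

Compute Qv: Q·(-5, 2) = (-20, 8).
Since Qv = λv, compare component 1: -20 = λ·-5, so λ = 4.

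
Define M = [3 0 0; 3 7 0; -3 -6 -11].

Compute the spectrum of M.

-11, 3, 7

M is lower triangular, so its eigenvalues are the diagonal entries.
Diagonal: 3, 7, -11.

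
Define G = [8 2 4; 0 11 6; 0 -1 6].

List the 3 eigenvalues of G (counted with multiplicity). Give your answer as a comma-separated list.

The characteristic polynomial is p(λ) = det(λI - G).
Expanding along the first row, p(λ) = λ^3 - 25λ^2 + 208λ - 576.
Rational-root test: λ = 9 gives p(9) = 0.
Factor out (λ - 9): p(λ) = (λ - 9)·(λ^2 - 16λ + 64).
The quadratic factor is (λ - 8)^2.
Eigenvalues: 8, 8, 9.

8, 8, 9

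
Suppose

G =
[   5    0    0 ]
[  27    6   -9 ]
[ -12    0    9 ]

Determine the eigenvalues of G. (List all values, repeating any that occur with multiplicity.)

Set up det(tI - G) = 0.
Cofactor expansion gives p(t) = t^3 - 20t^2 + 129t - 270.
Try t = 5: p(5) = 0, so 5 is a root.
Dividing by (t - 5) leaves t^2 - 15t + 54.
The quadratic factors as (t - 6)·(t - 9).
Eigenvalues: 5, 6, 9.

5, 6, 9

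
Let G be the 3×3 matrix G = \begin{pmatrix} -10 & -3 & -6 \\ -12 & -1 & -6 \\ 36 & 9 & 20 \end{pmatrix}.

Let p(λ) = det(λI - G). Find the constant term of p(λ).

-20

p(λ) = λ^3 - 9λ^2 + 24λ - 20.
The constant term is -20.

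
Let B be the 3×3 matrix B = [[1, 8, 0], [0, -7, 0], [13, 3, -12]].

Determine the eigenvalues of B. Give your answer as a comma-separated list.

-12, -7, 1

The characteristic polynomial is p(s) = det(sI - B).
Expanding along the first row, p(s) = s^3 + 18s^2 + 65s - 84.
Since p(1) = 0, s = 1 is a root.
Dividing by (s - 1) leaves s^2 + 19s + 84.
The quadratic factors as (s + 12)·(s + 7).
Eigenvalues: -12, -7, 1.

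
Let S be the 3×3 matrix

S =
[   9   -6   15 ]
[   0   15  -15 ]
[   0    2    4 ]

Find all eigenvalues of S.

9, 9, 10

The characteristic polynomial is p(μ) = det(μI - S).
Expanding along the first row, p(μ) = μ^3 - 28μ^2 + 261μ - 810.
Try μ = 9: p(9) = 0, so 9 is a root.
Dividing by (μ - 9) leaves μ^2 - 19μ + 90.
The quadratic factors as (μ - 9)·(μ - 10).
Eigenvalues: 9, 9, 10.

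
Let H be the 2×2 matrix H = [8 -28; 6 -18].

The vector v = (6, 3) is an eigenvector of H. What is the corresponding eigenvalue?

Compute Hv: H·(6, 3) = (-36, -18).
Since Hv = λv, compare component 1: -36 = λ·6, so λ = -6.

-6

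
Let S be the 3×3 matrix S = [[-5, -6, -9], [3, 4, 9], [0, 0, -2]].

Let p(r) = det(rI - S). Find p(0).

p(0) = det(0·I − S) = det(−S) = (−1)^3·det(S).
det(S) = 4, so p(0) = -4.

-4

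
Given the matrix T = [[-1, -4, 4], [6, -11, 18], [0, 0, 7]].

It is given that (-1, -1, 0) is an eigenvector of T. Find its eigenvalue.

-5

Compute Tv: T·(-1, -1, 0) = (5, 5, 0).
Since Tv = λv, compare component 1: 5 = λ·-1, so λ = -5.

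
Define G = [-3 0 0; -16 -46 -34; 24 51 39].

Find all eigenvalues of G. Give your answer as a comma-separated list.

Compute the characteristic polynomial p(t) = det(tI - G).
Expanding along the first row, p(t) = t^3 + 10t^2 - 39t - 180.
Since p(5) = 0, t = 5 is a root.
Dividing by (t - 5) leaves t^2 + 15t + 36.
The quadratic factors as (t + 12)·(t + 3).
Eigenvalues: -12, -3, 5.

-12, -3, 5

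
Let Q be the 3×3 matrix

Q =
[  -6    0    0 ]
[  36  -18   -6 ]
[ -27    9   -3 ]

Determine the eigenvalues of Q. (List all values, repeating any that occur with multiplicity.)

Set up det(rI - Q) = 0.
Expanding the 3×3 determinant: p(r) = r^3 + 27r^2 + 234r + 648.
Rational-root test: r = -6 gives p(-6) = 0.
Factor out (r + 6): p(r) = (r + 6)·(r^2 + 21r + 108).
The quadratic factors as (r + 12)·(r + 9).
Eigenvalues: -12, -9, -6.

-12, -9, -6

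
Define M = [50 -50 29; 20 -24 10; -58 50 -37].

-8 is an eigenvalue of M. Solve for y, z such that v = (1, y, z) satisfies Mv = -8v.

0, -2

We need (M + 8I)v = 0.
M + 8I = [[58, -50, 29], [20, -16, 10], [-58, 50, -29]].
Row 1: (58)·1 + (-50)·y + (29)·z = 0
Row 2: (20)·1 + (-16)·y + (10)·z = 0
Row 3: (-58)·1 + (50)·y + (-29)·z = 0
Solving gives y = 0, z = -2.
Check: M·(1, 0, -2) = (-8, 0, 16) = -8·(1, 0, -2).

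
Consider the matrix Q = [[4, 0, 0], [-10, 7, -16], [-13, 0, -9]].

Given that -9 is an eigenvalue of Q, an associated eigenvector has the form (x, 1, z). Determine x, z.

We need (Q + 9I)v = 0.
Q + 9I = [[13, 0, 0], [-10, 16, -16], [-13, 0, 0]].
Row 1: (13)·x + (0)·1 + (0)·z = 0
Row 2: (-10)·x + (16)·1 + (-16)·z = 0
Row 3: (-13)·x + (0)·1 + (0)·z = 0
Solving gives x = 0, z = 1.
Check: Q·(0, 1, 1) = (0, -9, -9) = -9·(0, 1, 1).

0, 1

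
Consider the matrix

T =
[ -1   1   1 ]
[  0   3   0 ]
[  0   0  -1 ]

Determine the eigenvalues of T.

T is upper triangular, so its eigenvalues are the diagonal entries.
Diagonal: -1, 3, -1.

-1, -1, 3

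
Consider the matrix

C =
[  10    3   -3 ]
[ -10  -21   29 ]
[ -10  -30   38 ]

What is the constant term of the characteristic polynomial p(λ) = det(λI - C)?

-720

p(0) = det(0·I − C) = det(−C) = (−1)^3·det(C).
det(C) = 720, so p(0) = -720.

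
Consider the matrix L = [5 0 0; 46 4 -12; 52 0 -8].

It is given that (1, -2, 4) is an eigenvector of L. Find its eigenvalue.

5

Compute Lv: L·(1, -2, 4) = (5, -10, 20).
Since Lv = λv, compare component 1: 5 = λ·1, so λ = 5.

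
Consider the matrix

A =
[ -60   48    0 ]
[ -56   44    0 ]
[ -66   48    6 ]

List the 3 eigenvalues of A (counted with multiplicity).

Compute the characteristic polynomial p(t) = det(tI - A).
Expanding the 3×3 determinant: p(t) = t^3 + 10t^2 - 48t - 288.
Rational-root test: t = 6 gives p(6) = 0.
Dividing by (t - 6) leaves t^2 + 16t + 48.
The quadratic factors as (t + 12)·(t + 4).
Eigenvalues: -12, -4, 6.

-12, -4, 6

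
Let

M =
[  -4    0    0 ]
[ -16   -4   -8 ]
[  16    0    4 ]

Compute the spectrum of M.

The characteristic polynomial is p(λ) = det(λI - M).
Expanding the 3×3 determinant: p(λ) = λ^3 + 4λ^2 - 16λ - 64.
Rational-root test: λ = -4 gives p(-4) = 0.
Dividing by (λ + 4) leaves λ^2 - 16.
The quadratic factors as (λ + 4)·(λ - 4).
Eigenvalues: -4, -4, 4.

-4, -4, 4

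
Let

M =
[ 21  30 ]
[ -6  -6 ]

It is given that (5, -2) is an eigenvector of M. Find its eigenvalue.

Compute Mv: M·(5, -2) = (45, -18).
Since Mv = λv, compare component 1: 45 = λ·5, so λ = 9.

9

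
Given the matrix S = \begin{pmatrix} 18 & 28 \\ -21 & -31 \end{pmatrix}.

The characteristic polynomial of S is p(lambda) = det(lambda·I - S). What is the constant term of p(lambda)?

30

p(lambda) = lambda^2 + 13·lambda + 30.
The constant term is 30.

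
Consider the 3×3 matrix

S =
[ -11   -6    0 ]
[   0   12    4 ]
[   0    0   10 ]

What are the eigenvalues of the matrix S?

-11, 10, 12

S is upper triangular, so its eigenvalues are the diagonal entries.
Diagonal: -11, 12, 10.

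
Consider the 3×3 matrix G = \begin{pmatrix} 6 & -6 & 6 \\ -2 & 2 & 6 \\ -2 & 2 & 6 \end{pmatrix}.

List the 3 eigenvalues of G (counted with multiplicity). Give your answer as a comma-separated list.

The characteristic polynomial is p(λ) = det(λI - G).
Cofactor expansion gives p(λ) = λ^3 - 14λ^2 + 48λ.
Try λ = 0: p(0) = 0, so 0 is a root.
Dividing by λ leaves λ^2 - 14λ + 48.
The quadratic factors as (λ - 6)·(λ - 8).
Eigenvalues: 0, 6, 8.

0, 6, 8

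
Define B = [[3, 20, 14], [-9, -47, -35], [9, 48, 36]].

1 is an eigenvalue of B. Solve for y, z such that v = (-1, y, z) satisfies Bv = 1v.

-2, 3

We need (B - 1I)v = 0.
B - 1I = [[2, 20, 14], [-9, -48, -35], [9, 48, 35]].
Row 1: (2)·-1 + (20)·y + (14)·z = 0
Row 2: (-9)·-1 + (-48)·y + (-35)·z = 0
Row 3: (9)·-1 + (48)·y + (35)·z = 0
Solving gives y = -2, z = 3.
Check: B·(-1, -2, 3) = (-1, -2, 3) = 1·(-1, -2, 3).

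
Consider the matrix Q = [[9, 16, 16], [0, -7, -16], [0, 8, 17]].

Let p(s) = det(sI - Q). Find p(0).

p(0) = det(0·I − Q) = det(−Q) = (−1)^3·det(Q).
det(Q) = 81, so p(0) = -81.

-81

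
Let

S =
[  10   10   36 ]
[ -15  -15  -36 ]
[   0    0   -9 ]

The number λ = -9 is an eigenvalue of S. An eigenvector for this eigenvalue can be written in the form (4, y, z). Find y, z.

We need (S + 9I)v = 0.
S + 9I = [[19, 10, 36], [-15, -6, -36], [0, 0, 0]].
Row 1: (19)·4 + (10)·y + (36)·z = 0
Row 2: (-15)·4 + (-6)·y + (-36)·z = 0
Row 3: (0)·4 + (0)·y + (0)·z = 0
Solving gives y = -4, z = -1.
Check: S·(4, -4, -1) = (-36, 36, 9) = -9·(4, -4, -1).

-4, -1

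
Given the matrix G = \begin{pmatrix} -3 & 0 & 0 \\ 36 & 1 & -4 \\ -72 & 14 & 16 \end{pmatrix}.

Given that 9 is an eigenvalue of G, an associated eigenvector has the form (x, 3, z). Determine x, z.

We need (G - 9I)v = 0.
G - 9I = [[-12, 0, 0], [36, -8, -4], [-72, 14, 7]].
Row 1: (-12)·x + (0)·3 + (0)·z = 0
Row 2: (36)·x + (-8)·3 + (-4)·z = 0
Row 3: (-72)·x + (14)·3 + (7)·z = 0
Solving gives x = 0, z = -6.
Check: G·(0, 3, -6) = (0, 27, -54) = 9·(0, 3, -6).

0, -6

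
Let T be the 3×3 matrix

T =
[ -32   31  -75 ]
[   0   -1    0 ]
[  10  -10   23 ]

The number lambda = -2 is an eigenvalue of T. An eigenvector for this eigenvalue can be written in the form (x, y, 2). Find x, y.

-5, 0

We need (T + 2I)v = 0.
T + 2I = [[-30, 31, -75], [0, 1, 0], [10, -10, 25]].
Row 1: (-30)·x + (31)·y + (-75)·2 = 0
Row 2: (0)·x + (1)·y + (0)·2 = 0
Row 3: (10)·x + (-10)·y + (25)·2 = 0
Solving gives x = -5, y = 0.
Check: T·(-5, 0, 2) = (10, 0, -4) = -2·(-5, 0, 2).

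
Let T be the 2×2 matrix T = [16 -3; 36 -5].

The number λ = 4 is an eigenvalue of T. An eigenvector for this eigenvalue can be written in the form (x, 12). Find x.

We need (T - 4I)v = 0.
T - 4I = [[12, -3], [36, -9]].
Row 1: (12)·x + (-3)·12 = 0
Row 2: (36)·x + (-9)·12 = 0
Solving gives x = 3.
Check: T·(3, 12) = (12, 48) = 4·(3, 12).

3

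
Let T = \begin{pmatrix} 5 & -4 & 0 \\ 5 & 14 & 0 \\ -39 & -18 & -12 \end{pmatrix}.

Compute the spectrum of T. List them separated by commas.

-12, 9, 10

Compute the characteristic polynomial p(t) = det(tI - T).
Cofactor expansion gives p(t) = t^3 - 7t^2 - 138t + 1080.
Try t = -12: p(-12) = 0, so -12 is a root.
Factor out (t + 12): p(t) = (t + 12)·(t^2 - 19t + 90).
The quadratic factors as (t - 9)·(t - 10).
Eigenvalues: -12, 9, 10.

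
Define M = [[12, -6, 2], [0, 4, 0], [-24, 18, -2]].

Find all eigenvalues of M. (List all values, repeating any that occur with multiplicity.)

4, 4, 6

The characteristic polynomial is p(λ) = det(λI - M).
Cofactor expansion gives p(λ) = λ^3 - 14λ^2 + 64λ - 96.
Rational-root test: λ = 4 gives p(4) = 0.
Factor out (λ - 4): p(λ) = (λ - 4)·(λ^2 - 10λ + 24).
The quadratic factors as (λ - 4)·(λ - 6).
Eigenvalues: 4, 4, 6.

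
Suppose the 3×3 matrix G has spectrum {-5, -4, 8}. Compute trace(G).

-1

trace(G) is the sum of the eigenvalues: (-5) + (-4) + (8) = -1.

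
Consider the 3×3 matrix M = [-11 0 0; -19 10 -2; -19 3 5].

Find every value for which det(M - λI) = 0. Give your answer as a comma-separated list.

The characteristic polynomial is p(λ) = det(λI - M).
Expanding the 3×3 determinant: p(λ) = λ^3 - 4λ^2 - 109λ + 616.
Try λ = -11: p(-11) = 0, so -11 is a root.
Factor out (λ + 11): p(λ) = (λ + 11)·(λ^2 - 15λ + 56).
The quadratic factors as (λ - 7)·(λ - 8).
Eigenvalues: -11, 7, 8.

-11, 7, 8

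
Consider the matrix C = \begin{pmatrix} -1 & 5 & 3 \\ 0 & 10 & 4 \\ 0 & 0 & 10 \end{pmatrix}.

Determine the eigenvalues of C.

-1, 10, 10

C is upper triangular, so its eigenvalues are the diagonal entries.
Diagonal: -1, 10, 10.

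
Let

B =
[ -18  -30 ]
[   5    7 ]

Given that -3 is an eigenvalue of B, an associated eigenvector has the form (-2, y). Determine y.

We need (B + 3I)v = 0.
B + 3I = [[-15, -30], [5, 10]].
Row 1: (-15)·-2 + (-30)·y = 0
Row 2: (5)·-2 + (10)·y = 0
Solving gives y = 1.
Check: B·(-2, 1) = (6, -3) = -3·(-2, 1).

1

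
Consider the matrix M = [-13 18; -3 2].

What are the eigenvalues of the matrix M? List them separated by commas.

-7, -4

det(M - rI) = (-13 - r)(2 - r) - (18)·(-3) = r^2 + 11r + 28.
This factors as (r + 7)·(r + 4) = 0.
Eigenvalues: -7, -4.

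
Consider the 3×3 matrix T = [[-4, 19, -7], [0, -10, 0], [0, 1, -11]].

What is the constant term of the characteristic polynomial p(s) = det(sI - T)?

p(0) = det(0·I − T) = det(−T) = (−1)^3·det(T).
det(T) = -440, so p(0) = 440.

440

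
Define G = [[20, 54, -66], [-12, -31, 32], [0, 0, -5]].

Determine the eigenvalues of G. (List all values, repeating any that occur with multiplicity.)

Set up det(rI - G) = 0.
Expanding along the first row, p(r) = r^3 + 16r^2 + 83r + 140.
Try r = -4: p(-4) = 0, so -4 is a root.
Factor out (r + 4): p(r) = (r + 4)·(r^2 + 12r + 35).
The quadratic factors as (r + 7)·(r + 5).
Eigenvalues: -7, -5, -4.

-7, -5, -4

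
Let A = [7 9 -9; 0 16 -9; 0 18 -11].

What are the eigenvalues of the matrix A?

Compute the characteristic polynomial p(lambda) = det(lambda·I - A).
Expanding along the first row, p(lambda) = lambda^3 - 12·lambda^2 + 21·lambda + 98.
Try lambda = -2: p(-2) = 0, so -2 is a root.
Factor out (lambda + 2): p(lambda) = (lambda + 2)·(lambda^2 - 14·lambda + 49).
The quadratic factor is (lambda - 7)^2.
Eigenvalues: -2, 7, 7.

-2, 7, 7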